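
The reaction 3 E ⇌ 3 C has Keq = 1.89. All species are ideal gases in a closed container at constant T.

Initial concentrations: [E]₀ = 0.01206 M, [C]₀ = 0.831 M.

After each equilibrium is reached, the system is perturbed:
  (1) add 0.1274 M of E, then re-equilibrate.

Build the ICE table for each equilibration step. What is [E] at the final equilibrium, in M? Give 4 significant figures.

[E]_eq = 0.4339 M

Q₀ = 3.2716e+05 vs Keq = 1.89 ⇒ Q>K, reverse
Step 1:
                   E          C
  init       0.01206      0.831
  Δ           0.3649    -0.3649
  eq           0.377     0.4661
  solve Keq expr → x = -0.1216; check Q = 1.89
Then add 0.1274 M of E.
Step 2:
                   E          C
  init        0.5044     0.4661
  Δ         -0.07043    0.07043
  eq          0.4339     0.5365
  solve Keq expr → x = 0.02348; check Q = 1.89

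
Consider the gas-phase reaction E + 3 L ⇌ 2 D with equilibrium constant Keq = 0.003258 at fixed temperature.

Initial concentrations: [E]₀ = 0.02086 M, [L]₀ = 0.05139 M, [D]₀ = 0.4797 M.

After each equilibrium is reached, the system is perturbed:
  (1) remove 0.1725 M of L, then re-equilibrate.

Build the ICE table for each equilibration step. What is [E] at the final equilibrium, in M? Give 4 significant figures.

[E]_eq = 0.2544 M

Q₀ = 8.1281e+04 vs Keq = 0.003258 ⇒ Q>K, reverse
Step 1:
                   E          L          D
  I          0.02086    0.05139     0.4797
  C           0.2307      0.692    -0.4614
  E           0.2515     0.7434    0.01835
  solve Keq expr → x = -0.2307; check Q = 0.003258
Then remove 0.1725 M of L.
Step 2:
                   E          L          D
  I           0.2515     0.5709    0.01835
  C         0.002827    0.00848  -0.005653
  E           0.2544     0.5794     0.0127
  solve Keq expr → x = -0.002827; check Q = 0.003258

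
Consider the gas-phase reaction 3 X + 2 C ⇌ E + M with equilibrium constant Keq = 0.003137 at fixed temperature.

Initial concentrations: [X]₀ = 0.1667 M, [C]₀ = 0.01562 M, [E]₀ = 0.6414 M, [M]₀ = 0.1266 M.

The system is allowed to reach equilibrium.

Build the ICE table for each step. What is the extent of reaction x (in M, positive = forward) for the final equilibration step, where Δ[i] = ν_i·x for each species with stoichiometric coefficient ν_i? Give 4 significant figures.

Q₀ = 7.1845e+04 vs Keq = 0.003137 ⇒ Q>K, reverse
Step 1:
                    X           C           E           M
  init         0.1667     0.01562      0.6414      0.1266
  Δ            0.3796      0.2531     -0.1265     -0.1265
  eq           0.5463      0.2687      0.5149  7.1702e-05
  solve Keq expr → x = -0.1265; check Q = 0.003137

x = -0.1265 M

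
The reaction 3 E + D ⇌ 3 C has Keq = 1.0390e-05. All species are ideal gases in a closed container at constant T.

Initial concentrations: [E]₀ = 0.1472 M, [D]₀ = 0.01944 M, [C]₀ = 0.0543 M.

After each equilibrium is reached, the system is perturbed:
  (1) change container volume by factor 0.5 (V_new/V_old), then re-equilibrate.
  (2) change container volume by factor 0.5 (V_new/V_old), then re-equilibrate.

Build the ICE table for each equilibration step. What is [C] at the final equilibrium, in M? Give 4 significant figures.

[C]_eq = 0.009178 M

Q₀ = 2.582 vs Keq = 1.0390e-05 ⇒ Q>K, reverse
Step 1:
                  E         D         C
  init       0.1472   0.01944    0.0543
  Δ         0.05284   0.01761  -0.05284
  eq            0.2   0.03705  0.001455
  solve Keq expr → x = -0.01761; check Q = 1.0390e-05
Then change container volume by factor 0.5 (V_new/V_old).
Step 2:
                  E         D         C
  init       0.4001   0.07411  0.002911
  Δ       -7.4559e-04 -2.4853e-04 7.4559e-04
  eq         0.3993   0.07386  0.003656
  solve Keq expr → x = 2.4853e-04; check Q = 1.0390e-05
Then change container volume by factor 0.5 (V_new/V_old).
Step 3:
                  E         D         C
  init       0.7987    0.1477  0.007312
  Δ       -0.001866 -6.2206e-04  0.001866
  eq         0.7968    0.1471  0.009178
  solve Keq expr → x = 6.2206e-04; check Q = 1.0390e-05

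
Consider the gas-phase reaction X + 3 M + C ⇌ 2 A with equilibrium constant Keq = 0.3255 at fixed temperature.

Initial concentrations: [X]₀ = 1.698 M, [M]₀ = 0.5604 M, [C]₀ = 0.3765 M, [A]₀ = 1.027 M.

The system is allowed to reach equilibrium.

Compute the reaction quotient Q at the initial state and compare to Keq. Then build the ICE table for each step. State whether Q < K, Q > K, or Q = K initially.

Q₀ = 9.374 vs Keq = 0.3255 ⇒ Q>K, reverse
Step 1:
                  X         M         C         A
  init        1.698    0.5604    0.3765     1.027
  Δ          0.1789    0.5366    0.1789   -0.3577
  eq          1.877     1.097    0.5554    0.6693
  solve Keq expr → x = -0.1789; check Q = 0.3255

Q₀ = 9.374; Q > K (proceeds reverse)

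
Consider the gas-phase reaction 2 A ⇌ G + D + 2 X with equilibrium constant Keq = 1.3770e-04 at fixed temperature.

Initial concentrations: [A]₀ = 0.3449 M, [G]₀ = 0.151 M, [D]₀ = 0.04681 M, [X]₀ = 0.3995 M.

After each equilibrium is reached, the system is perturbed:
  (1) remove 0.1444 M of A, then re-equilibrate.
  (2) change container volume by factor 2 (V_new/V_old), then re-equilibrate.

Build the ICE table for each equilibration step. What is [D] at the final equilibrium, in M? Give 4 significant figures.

Q₀ = 0.009483 vs Keq = 1.3770e-04 ⇒ Q>K, reverse
Step 1:
                   A          G          D          X
  Initial     0.3449      0.151    0.04681     0.3995
  Change      0.0886    -0.0443    -0.0443    -0.0886
  Equil       0.4335     0.1067   0.002509     0.3109
  solve Keq expr → x = -0.0443; check Q = 1.3770e-04
Then remove 0.1444 M of A.
Step 2:
                   A          G          D          X
  Initial     0.2891     0.1067   0.002509     0.3109
  Change    0.002676  -0.001338  -0.001338  -0.002676
  Equil       0.2918     0.1054   0.001171     0.3082
  solve Keq expr → x = -0.001338; check Q = 1.3770e-04
Then change container volume by factor 2 (V_new/V_old).
Step 3:
                   A          G          D          X
  Initial     0.1459    0.05268 5.8560e-04     0.1541
  Change   -0.003029   0.001514   0.001514   0.003029
  Equil       0.1429     0.0542     0.0021     0.1571
  solve Keq expr → x = 0.001514; check Q = 1.3770e-04

[D]_eq = 0.0021 M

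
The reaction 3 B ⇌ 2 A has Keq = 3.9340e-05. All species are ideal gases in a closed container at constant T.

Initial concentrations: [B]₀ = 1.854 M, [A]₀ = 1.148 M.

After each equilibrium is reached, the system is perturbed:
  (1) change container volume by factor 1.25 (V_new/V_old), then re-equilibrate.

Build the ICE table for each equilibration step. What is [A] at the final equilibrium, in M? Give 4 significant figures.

[A]_eq = 0.02964 M

Q₀ = 0.2068 vs Keq = 3.9340e-05 ⇒ Q>K, reverse
Step 1:
                   B          A
  init         1.854      1.148
  Δ             1.66     -1.107
  eq           3.514    0.04132
  solve Keq expr → x = -0.5533; check Q = 3.9340e-05
Then change container volume by factor 1.25 (V_new/V_old).
Step 2:
                   B          A
  init         2.811    0.03305
  Δ         0.005113  -0.003409
  eq           2.816    0.02964
  solve Keq expr → x = -0.001704; check Q = 3.9340e-05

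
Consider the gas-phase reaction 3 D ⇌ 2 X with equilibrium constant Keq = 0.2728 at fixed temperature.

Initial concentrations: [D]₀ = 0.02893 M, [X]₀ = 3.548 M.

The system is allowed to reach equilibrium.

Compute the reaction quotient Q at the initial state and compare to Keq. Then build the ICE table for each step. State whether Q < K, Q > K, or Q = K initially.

Q₀ = 5.1990e+05; Q > K (proceeds reverse)

Q₀ = 5.1990e+05 vs Keq = 0.2728 ⇒ Q>K, reverse
Step 1:
                    D           X
  init        0.02893       3.548
  Δ             2.385       -1.59
  eq            2.413       1.958
  solve Keq expr → x = -0.7948; check Q = 0.2728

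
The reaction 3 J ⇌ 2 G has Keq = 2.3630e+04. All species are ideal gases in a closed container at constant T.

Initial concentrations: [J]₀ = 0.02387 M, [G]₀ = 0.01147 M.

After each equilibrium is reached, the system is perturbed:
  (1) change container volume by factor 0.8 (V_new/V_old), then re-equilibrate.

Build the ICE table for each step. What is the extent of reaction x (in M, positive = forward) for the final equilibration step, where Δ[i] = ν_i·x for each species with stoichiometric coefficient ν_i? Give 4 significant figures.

Q₀ = 9.673 vs Keq = 2.3630e+04 ⇒ Q<K, forward
Step 1:
                    J           G
  Initial     0.02387     0.01147
  Change     -0.02086     0.01391
  Equil      0.003009     0.02538
  solve Keq expr → x = 0.006954; check Q = 2.3630e+04
Then change container volume by factor 0.8 (V_new/V_old).
Step 2:
                    J           G
  Initial    0.003762     0.03172
  Change  -2.5708e-04  1.7139e-04
  Equil      0.003505     0.03189
  solve Keq expr → x = 8.5693e-05; check Q = 2.3630e+04

x = 8.5693e-05 M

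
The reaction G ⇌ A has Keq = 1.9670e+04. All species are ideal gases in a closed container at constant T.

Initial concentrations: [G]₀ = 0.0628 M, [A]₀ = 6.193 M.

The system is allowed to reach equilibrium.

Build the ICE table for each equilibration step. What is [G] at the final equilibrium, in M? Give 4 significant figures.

Q₀ = 98.61 vs Keq = 1.9670e+04 ⇒ Q<K, forward
Step 1:
                    G           A
  init         0.0628       6.193
  Δ          -0.06248     0.06248
  eq       3.1802e-04       6.255
  solve Keq expr → x = 0.06248; check Q = 1.9670e+04

[G]_eq = 3.1802e-04 M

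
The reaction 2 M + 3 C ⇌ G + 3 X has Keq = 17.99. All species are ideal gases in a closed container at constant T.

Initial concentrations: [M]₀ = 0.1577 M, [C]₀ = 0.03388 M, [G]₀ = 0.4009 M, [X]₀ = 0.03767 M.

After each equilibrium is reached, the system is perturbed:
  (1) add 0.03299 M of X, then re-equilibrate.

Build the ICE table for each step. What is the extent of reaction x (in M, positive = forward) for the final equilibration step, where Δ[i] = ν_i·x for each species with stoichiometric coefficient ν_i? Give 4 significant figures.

x = -0.004997 M

Q₀ = 22.16 vs Keq = 17.99 ⇒ Q>K, reverse
Step 1:
                  M         C         G         X
  Initial    0.1577   0.03388    0.4009   0.03767
  Change  7.8388e-04  0.001176 -3.9194e-04 -0.001176
  Equil      0.1585   0.03506    0.4005   0.03649
  solve Keq expr → x = -3.9194e-04; check Q = 17.99
Then add 0.03299 M of X.
Step 2:
                  M         C         G         X
  Initial    0.1585   0.03506    0.4005   0.06948
  Change   0.009993   0.01499 -0.004997  -0.01499
  Equil      0.1685   0.05005    0.3955   0.05449
  solve Keq expr → x = -0.004997; check Q = 17.99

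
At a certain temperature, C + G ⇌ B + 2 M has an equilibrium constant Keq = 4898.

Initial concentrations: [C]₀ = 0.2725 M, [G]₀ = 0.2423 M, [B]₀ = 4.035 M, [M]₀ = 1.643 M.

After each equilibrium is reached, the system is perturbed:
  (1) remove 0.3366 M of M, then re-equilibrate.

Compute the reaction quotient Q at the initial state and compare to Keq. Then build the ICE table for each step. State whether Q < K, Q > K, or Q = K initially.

Q₀ = 165 vs Keq = 4898 ⇒ Q<K, forward
Step 1:
                  C         G         B         M
  init       0.2725    0.2423     4.035     1.643
  Δ         -0.1957   -0.1957    0.1957    0.3915
  eq        0.07677   0.04657     4.231     2.034
  solve Keq expr → x = 0.1957; check Q = 4898
Then remove 0.3366 M of M.
Step 2:
                  C         G         B         M
  init      0.07677   0.04657     4.231     1.698
  Δ       -0.008979 -0.008979  0.008979   0.01796
  eq        0.06779   0.03759      4.24     1.716
  solve Keq expr → x = 0.008979; check Q = 4898

Q₀ = 165; Q < K (proceeds forward)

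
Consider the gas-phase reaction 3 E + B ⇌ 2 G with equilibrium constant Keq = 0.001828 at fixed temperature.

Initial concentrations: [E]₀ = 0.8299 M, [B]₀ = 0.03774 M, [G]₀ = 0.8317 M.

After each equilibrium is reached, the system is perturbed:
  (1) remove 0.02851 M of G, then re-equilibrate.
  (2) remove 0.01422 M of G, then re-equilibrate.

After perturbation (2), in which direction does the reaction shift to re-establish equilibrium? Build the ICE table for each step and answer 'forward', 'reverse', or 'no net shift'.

Q₀ = 32.07 vs Keq = 0.001828 ⇒ Q>K, reverse
Step 1:
                  E         B         G
  Initial    0.8299   0.03774    0.8317
  Change      1.134    0.3779   -0.7558
  Equil       1.964    0.4157   0.07585
  solve Keq expr → x = -0.3779; check Q = 0.001828
Then remove 0.02851 M of G.
Step 2:
                  E         B         G
  Initial     1.964    0.4157   0.04734
  Change   -0.03781   -0.0126    0.0252
  Equil       1.926    0.4031   0.07255
  solve Keq expr → x = 0.0126; check Q = 0.001828
Then remove 0.01422 M of G.
Step 3:
                  E         B         G
  Initial     1.926    0.4031   0.05833
  Change   -0.01889 -0.006297   0.01259
  Equil       1.907    0.3968   0.07092
  solve Keq expr → x = 0.006297; check Q = 0.001828

Direction: forward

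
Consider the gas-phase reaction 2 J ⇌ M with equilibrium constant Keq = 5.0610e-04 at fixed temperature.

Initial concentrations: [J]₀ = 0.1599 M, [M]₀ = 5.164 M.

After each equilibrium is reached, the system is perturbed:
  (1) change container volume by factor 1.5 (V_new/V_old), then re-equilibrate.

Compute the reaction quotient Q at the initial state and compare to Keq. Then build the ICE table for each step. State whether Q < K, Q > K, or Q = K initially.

Q₀ = 202 vs Keq = 5.0610e-04 ⇒ Q>K, reverse
Step 1:
                   J          M
  init        0.1599      5.164
  Δ            10.22     -5.109
  eq           10.38    0.05452
  solve Keq expr → x = -5.109; check Q = 5.0610e-04
Then change container volume by factor 1.5 (V_new/V_old).
Step 2:
                   J          M
  init         6.919    0.03635
  Δ          0.02389   -0.01195
  eq           6.943     0.0244
  solve Keq expr → x = -0.01195; check Q = 5.0610e-04

Q₀ = 202; Q > K (proceeds reverse)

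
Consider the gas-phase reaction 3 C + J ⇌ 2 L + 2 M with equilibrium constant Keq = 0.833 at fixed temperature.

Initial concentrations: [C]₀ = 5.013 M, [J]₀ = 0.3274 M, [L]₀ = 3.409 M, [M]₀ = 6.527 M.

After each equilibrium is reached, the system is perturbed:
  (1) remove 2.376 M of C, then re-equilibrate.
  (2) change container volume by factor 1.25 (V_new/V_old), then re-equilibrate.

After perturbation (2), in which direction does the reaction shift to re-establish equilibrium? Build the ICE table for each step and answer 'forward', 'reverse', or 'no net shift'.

Direction: no net shift

Q₀ = 12 vs Keq = 0.833 ⇒ Q>K, reverse
Step 1:
                    C           J           L           M
  I             5.013      0.3274       3.409       6.527
  C             1.457      0.4856     -0.9713     -0.9713
  E              6.47       0.813       2.438       5.556
  solve Keq expr → x = -0.4856; check Q = 0.833
Then remove 2.376 M of C.
Step 2:
                    C           J           L           M
  I             4.094       0.813       2.438       5.556
  C            0.7248      0.2416     -0.4832     -0.4832
  E             4.819       1.055       1.955       5.073
  solve Keq expr → x = -0.2416; check Q = 0.833
Then change container volume by factor 1.25 (V_new/V_old).
Step 3:
                    C           J           L           M
  I             3.855      0.8437       1.564       4.058
  C                 0           0           0           0
  E             3.855      0.8437       1.564       4.058
  solve Keq expr → x = 0; check Q = 0.833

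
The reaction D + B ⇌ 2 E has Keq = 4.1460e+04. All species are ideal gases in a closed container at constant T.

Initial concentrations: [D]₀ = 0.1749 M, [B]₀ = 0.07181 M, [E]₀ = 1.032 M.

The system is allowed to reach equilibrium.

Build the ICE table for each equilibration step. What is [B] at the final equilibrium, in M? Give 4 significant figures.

[B]_eq = 3.2200e-04 M

Q₀ = 84.8 vs Keq = 4.1460e+04 ⇒ Q<K, forward
Step 1:
                  D         B         E
  I          0.1749   0.07181     1.032
  C        -0.07149  -0.07149     0.143
  E          0.1034 3.2200e-04     1.175
  solve Keq expr → x = 0.07149; check Q = 4.1460e+04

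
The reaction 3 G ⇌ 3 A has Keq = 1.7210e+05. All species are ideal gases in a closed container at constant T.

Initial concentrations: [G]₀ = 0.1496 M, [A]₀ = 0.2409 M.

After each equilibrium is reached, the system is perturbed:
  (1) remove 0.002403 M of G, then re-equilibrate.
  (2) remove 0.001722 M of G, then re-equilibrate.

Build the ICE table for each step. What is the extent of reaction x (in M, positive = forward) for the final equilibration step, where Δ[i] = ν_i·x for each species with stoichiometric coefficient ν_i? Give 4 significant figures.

x = -5.6386e-04 M

Q₀ = 4.176 vs Keq = 1.7210e+05 ⇒ Q<K, forward
Step 1:
                  G         A
  I          0.1496    0.2409
  C         -0.1427    0.1427
  E        0.006896    0.3836
  solve Keq expr → x = 0.04757; check Q = 1.7210e+05
Then remove 0.002403 M of G.
Step 2:
                  G         A
  I        0.004493    0.3836
  C        0.002361 -0.002361
  E        0.006854    0.3812
  solve Keq expr → x = -7.8685e-04; check Q = 1.7210e+05
Then remove 0.001722 M of G.
Step 3:
                  G         A
  I        0.005132    0.3812
  C        0.001692 -0.001692
  E        0.006824    0.3796
  solve Keq expr → x = -5.6386e-04; check Q = 1.7210e+05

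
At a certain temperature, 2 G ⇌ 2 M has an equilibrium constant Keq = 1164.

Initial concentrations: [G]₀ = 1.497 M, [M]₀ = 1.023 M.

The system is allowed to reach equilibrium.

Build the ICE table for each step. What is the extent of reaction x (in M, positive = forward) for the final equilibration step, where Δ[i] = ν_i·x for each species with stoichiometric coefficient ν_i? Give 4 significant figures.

Q₀ = 0.467 vs Keq = 1164 ⇒ Q<K, forward
Step 1:
                    G           M
  init          1.497       1.023
  Δ            -1.425       1.425
  eq          0.07176       2.448
  solve Keq expr → x = 0.7126; check Q = 1164

x = 0.7126 M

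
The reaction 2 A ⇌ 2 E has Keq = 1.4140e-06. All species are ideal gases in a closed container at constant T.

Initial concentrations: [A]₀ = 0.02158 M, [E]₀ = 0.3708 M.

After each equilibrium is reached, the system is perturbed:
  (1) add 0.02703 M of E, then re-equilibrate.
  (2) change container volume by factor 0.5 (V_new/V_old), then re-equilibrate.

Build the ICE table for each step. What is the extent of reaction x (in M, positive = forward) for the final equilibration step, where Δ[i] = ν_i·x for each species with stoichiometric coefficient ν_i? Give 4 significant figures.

x = 0 M

Q₀ = 295.2 vs Keq = 1.4140e-06 ⇒ Q>K, reverse
Step 1:
                    A           E
  Initial     0.02158      0.3708
  Change       0.3703     -0.3703
  Equil        0.3919  4.6603e-04
  solve Keq expr → x = -0.1852; check Q = 1.4140e-06
Then add 0.02703 M of E.
Step 2:
                    A           E
  Initial      0.3919      0.0275
  Change        0.027      -0.027
  Equil        0.4189  4.9814e-04
  solve Keq expr → x = -0.0135; check Q = 1.4140e-06
Then change container volume by factor 0.5 (V_new/V_old).
Step 3:
                    A           E
  Initial      0.8378  9.9627e-04
  Change            0           0
  Equil        0.8378  9.9627e-04
  solve Keq expr → x = 0; check Q = 1.4140e-06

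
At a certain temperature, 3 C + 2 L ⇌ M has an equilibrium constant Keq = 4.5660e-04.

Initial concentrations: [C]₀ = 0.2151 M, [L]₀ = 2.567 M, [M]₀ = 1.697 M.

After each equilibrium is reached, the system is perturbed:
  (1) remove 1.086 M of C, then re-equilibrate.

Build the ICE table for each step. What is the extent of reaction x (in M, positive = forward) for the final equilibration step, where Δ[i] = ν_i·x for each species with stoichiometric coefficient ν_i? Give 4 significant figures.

Q₀ = 25.88 vs Keq = 4.5660e-04 ⇒ Q>K, reverse
Step 1:
                    C           L           M
  I            0.2151       2.567       1.697
  C             3.466       2.311      -1.155
  E             3.681       4.878      0.5417
  solve Keq expr → x = -1.155; check Q = 4.5660e-04
Then remove 1.086 M of C.
Step 2:
                    C           L           M
  I             2.595       4.878      0.5417
  C            0.5096      0.3397     -0.1699
  E             3.104       5.217      0.3719
  solve Keq expr → x = -0.1699; check Q = 4.5660e-04

x = -0.1699 M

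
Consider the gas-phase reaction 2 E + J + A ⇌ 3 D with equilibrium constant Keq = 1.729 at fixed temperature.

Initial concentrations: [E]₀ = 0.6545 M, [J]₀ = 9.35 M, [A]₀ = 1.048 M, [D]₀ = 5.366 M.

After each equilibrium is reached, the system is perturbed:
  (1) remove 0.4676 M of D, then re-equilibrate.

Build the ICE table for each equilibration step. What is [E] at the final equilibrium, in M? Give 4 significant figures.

[E]_eq = 1.448 M

Q₀ = 36.81 vs Keq = 1.729 ⇒ Q>K, reverse
Step 1:
                    E           J           A           D
  I            0.6545        9.35       1.048       5.366
  C            0.9196      0.4598      0.4598      -1.379
  E             1.574        9.81       1.508       3.987
  solve Keq expr → x = -0.4598; check Q = 1.729
Then remove 0.4676 M of D.
Step 2:
                    E           J           A           D
  I             1.574        9.81       1.508       3.519
  C           -0.1264    -0.06322    -0.06322      0.1897
  E             1.448       9.747       1.445       3.709
  solve Keq expr → x = 0.06322; check Q = 1.729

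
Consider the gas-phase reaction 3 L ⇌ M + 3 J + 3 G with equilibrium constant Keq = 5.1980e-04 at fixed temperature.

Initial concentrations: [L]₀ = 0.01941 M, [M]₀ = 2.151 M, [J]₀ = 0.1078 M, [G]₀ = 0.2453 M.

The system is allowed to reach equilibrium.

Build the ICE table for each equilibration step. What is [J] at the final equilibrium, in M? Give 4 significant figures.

Q₀ = 5.439 vs Keq = 5.1980e-04 ⇒ Q>K, reverse
Step 1:
                    L           M           J           G
  Initial     0.01941       2.151      0.1078      0.2453
  Change      0.07381     -0.0246    -0.07381    -0.07381
  Equil       0.09322       2.126     0.03399      0.1715
  solve Keq expr → x = -0.0246; check Q = 5.1980e-04

[J]_eq = 0.03399 M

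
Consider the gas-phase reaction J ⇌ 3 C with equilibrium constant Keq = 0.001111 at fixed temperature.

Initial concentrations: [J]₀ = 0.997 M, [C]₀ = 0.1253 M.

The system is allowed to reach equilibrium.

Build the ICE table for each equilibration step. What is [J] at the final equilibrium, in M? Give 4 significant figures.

[J]_eq = 1.004 M

Q₀ = 0.001973 vs Keq = 0.001111 ⇒ Q>K, reverse
Step 1:
                   J          C
  Initial      0.997     0.1253
  Change    0.007195   -0.02158
  Equil        1.004     0.1037
  solve Keq expr → x = -0.007195; check Q = 0.001111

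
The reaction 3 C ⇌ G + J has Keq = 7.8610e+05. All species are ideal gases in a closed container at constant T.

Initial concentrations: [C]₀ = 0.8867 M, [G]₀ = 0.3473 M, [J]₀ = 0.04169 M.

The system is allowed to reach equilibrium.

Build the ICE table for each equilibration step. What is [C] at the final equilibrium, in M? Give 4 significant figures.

Q₀ = 0.02077 vs Keq = 7.8610e+05 ⇒ Q<K, forward
Step 1:
                  C         G         J
  init       0.8867    0.3473   0.04169
  Δ         -0.8802    0.2934    0.2934
  eq       0.006488    0.6407    0.3351
  solve Keq expr → x = 0.2934; check Q = 7.8610e+05

[C]_eq = 0.006488 M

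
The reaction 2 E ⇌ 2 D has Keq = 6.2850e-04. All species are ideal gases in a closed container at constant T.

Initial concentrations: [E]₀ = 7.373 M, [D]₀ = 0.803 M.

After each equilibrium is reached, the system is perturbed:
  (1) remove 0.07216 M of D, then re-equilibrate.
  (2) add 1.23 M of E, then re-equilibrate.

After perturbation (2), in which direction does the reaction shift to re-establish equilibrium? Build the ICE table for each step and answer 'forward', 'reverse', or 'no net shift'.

Q₀ = 0.01186 vs Keq = 6.2850e-04 ⇒ Q>K, reverse
Step 1:
                  E         D
  I           7.373     0.803
  C           0.603    -0.603
  E           7.976       0.2
  solve Keq expr → x = -0.3015; check Q = 6.2850e-04
Then remove 0.07216 M of D.
Step 2:
                  E         D
  I           7.976    0.1278
  C         -0.0704    0.0704
  E           7.906    0.1982
  solve Keq expr → x = 0.0352; check Q = 6.2850e-04
Then add 1.23 M of E.
Step 3:
                  E         D
  I           9.136    0.1982
  C        -0.03008   0.03008
  E           9.106    0.2283
  solve Keq expr → x = 0.01504; check Q = 6.2850e-04

Direction: forward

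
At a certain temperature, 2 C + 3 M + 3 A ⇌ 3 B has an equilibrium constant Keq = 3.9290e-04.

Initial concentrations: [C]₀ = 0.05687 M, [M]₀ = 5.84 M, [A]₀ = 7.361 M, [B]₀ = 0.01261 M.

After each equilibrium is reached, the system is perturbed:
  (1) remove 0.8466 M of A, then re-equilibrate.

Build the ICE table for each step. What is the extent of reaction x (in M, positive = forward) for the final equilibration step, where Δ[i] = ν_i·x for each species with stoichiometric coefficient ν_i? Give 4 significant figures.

Q₀ = 7.8042e-09 vs Keq = 3.9290e-04 ⇒ Q<K, forward
Step 1:
                   C          M          A          B
  I          0.05687       5.84      7.361    0.01261
  C         -0.05183   -0.07775   -0.07775    0.07775
  E          0.00504      5.762      7.283    0.09036
  solve Keq expr → x = 0.02592; check Q = 3.9290e-04
Then remove 0.8466 M of A.
Step 2:
                   C          M          A          B
  I          0.00504      5.762      6.437    0.09036
  C       8.8868e-04   0.001333   0.001333  -0.001333
  E         0.005928      5.764      6.438    0.08902
  solve Keq expr → x = -4.4434e-04; check Q = 3.9290e-04

x = -4.4434e-04 M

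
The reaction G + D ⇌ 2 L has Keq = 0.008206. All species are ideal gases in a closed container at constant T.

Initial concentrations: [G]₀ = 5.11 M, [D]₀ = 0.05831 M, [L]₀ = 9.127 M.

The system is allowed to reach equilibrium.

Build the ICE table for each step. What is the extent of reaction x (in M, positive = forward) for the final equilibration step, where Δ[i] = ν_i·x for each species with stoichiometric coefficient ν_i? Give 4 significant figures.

Q₀ = 279.6 vs Keq = 0.008206 ⇒ Q>K, reverse
Step 1:
                    G           D           L
  init           5.11     0.05831       9.127
  Δ             4.275       4.275      -8.549
  eq            9.385       4.333      0.5777
  solve Keq expr → x = -4.275; check Q = 0.008206

x = -4.275 M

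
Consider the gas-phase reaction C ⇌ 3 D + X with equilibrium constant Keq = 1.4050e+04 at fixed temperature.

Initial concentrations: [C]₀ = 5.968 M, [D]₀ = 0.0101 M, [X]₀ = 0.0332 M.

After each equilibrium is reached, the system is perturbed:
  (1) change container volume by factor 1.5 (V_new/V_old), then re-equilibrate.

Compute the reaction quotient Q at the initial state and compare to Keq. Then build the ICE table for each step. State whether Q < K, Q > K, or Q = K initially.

Q₀ = 5.7316e-09; Q < K (proceeds forward)

Q₀ = 5.7316e-09 vs Keq = 1.4050e+04 ⇒ Q<K, forward
Step 1:
                    C           D           X
  I             5.968      0.0101      0.0332
  C            -4.874       14.62       4.874
  E             1.094       14.63       4.907
  solve Keq expr → x = 4.874; check Q = 1.4050e+04
Then change container volume by factor 1.5 (V_new/V_old).
Step 2:
                    C           D           X
  I            0.7294       9.755       3.271
  C           -0.3897       1.169      0.3897
  E            0.3397       10.92       3.661
  solve Keq expr → x = 0.3897; check Q = 1.4050e+04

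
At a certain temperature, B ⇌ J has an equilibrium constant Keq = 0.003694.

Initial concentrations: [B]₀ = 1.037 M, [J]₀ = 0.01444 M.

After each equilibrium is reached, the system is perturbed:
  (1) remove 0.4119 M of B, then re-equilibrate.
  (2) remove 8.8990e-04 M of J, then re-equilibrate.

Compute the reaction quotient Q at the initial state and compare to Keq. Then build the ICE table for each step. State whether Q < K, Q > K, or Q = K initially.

Q₀ = 0.01392; Q > K (proceeds reverse)

Q₀ = 0.01392 vs Keq = 0.003694 ⇒ Q>K, reverse
Step 1:
                    B           J
  I             1.037     0.01444
  C           0.01057    -0.01057
  E             1.048     0.00387
  solve Keq expr → x = -0.01057; check Q = 0.003694
Then remove 0.4119 M of B.
Step 2:
                    B           J
  I            0.6357     0.00387
  C          0.001516   -0.001516
  E            0.6372    0.002354
  solve Keq expr → x = -0.001516; check Q = 0.003694
Then remove 8.8990e-04 M of J.
Step 3:
                    B           J
  I            0.6372    0.001464
  C       -8.8662e-04  8.8662e-04
  E            0.6363     0.00235
  solve Keq expr → x = 8.8662e-04; check Q = 0.003694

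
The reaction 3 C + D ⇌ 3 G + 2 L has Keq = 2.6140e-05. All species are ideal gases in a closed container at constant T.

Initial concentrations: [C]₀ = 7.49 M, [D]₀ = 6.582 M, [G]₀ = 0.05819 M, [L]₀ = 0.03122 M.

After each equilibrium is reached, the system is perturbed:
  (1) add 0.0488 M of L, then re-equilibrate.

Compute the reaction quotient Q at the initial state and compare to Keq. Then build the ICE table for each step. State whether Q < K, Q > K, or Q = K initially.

Q₀ = 6.9440e-11 vs Keq = 2.6140e-05 ⇒ Q<K, forward
Step 1:
                  C         D         G         L
  Initial      7.49     6.582   0.05819   0.03122
  Change    -0.6035   -0.2012    0.6035    0.4024
  Equil       6.886     6.381    0.6617    0.4336
  solve Keq expr → x = 0.2012; check Q = 2.6140e-05
Then add 0.0488 M of L.
Step 2:
                  C         D         G         L
  Initial     6.886     6.381    0.6617    0.4824
  Change    0.02689  0.008964  -0.02689  -0.01793
  Equil       6.913      6.39    0.6348    0.4644
  solve Keq expr → x = -0.008964; check Q = 2.6140e-05

Q₀ = 6.9440e-11; Q < K (proceeds forward)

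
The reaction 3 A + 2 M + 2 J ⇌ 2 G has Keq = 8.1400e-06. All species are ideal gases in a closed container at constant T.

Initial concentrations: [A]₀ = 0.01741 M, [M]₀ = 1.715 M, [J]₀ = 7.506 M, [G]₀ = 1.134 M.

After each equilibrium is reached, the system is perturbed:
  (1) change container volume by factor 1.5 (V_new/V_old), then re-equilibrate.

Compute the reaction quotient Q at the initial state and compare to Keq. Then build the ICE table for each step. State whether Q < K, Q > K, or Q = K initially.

Q₀ = 1471; Q > K (proceeds reverse)

Q₀ = 1471 vs Keq = 8.1400e-06 ⇒ Q>K, reverse
Step 1:
                  A         M         J         G
  I         0.01741     1.715     7.506     1.134
  C           1.513     1.009     1.009    -1.009
  E            1.53     2.724     8.515    0.1253
  solve Keq expr → x = -0.5044; check Q = 8.1400e-06
Then change container volume by factor 1.5 (V_new/V_old).
Step 2:
                  A         M         J         G
  I            1.02     1.816     5.676   0.08352
  C         0.07305    0.0487    0.0487   -0.0487
  E           1.093     1.865     5.725   0.03482
  solve Keq expr → x = -0.02435; check Q = 8.1400e-06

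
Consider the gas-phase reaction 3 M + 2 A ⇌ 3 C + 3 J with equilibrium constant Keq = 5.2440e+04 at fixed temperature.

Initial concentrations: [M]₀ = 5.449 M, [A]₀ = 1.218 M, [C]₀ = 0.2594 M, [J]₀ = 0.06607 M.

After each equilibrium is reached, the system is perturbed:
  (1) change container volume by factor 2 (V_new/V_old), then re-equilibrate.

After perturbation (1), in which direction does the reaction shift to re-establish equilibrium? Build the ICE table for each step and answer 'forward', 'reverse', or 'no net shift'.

Q₀ = 2.0974e-08 vs Keq = 5.2440e+04 ⇒ Q<K, forward
Step 1:
                    M           A           C           J
  Initial       5.449       1.218      0.2594     0.06607
  Change        -1.82      -1.213        1.82        1.82
  Equil         3.629    0.004903       2.079       1.886
  solve Keq expr → x = 0.6065; check Q = 5.2440e+04
Then change container volume by factor 2 (V_new/V_old).
Step 2:
                    M           A           C           J
  Initial       1.815    0.002451        1.04      0.9429
  Change    -0.001066 -7.1084e-04    0.001066    0.001066
  Equil         1.814    0.001741       1.041      0.9439
  solve Keq expr → x = 3.5542e-04; check Q = 5.2440e+04

Direction: forward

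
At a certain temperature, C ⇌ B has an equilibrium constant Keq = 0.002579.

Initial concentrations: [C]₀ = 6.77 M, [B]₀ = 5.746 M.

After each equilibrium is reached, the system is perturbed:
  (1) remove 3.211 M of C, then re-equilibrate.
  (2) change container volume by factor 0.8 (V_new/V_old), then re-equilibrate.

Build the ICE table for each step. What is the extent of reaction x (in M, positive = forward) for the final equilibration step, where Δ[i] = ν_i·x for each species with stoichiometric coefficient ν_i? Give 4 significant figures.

x = 0 M

Q₀ = 0.8487 vs Keq = 0.002579 ⇒ Q>K, reverse
Step 1:
                    C           B
  I              6.77       5.746
  C             5.714      -5.714
  E             12.48      0.0322
  solve Keq expr → x = -5.714; check Q = 0.002579
Then remove 3.211 M of C.
Step 2:
                    C           B
  I             9.273      0.0322
  C           0.00826    -0.00826
  E             9.281     0.02394
  solve Keq expr → x = -0.00826; check Q = 0.002579
Then change container volume by factor 0.8 (V_new/V_old).
Step 3:
                    C           B
  I              11.6     0.02992
  C                 0           0
  E              11.6     0.02992
  solve Keq expr → x = 0; check Q = 0.002579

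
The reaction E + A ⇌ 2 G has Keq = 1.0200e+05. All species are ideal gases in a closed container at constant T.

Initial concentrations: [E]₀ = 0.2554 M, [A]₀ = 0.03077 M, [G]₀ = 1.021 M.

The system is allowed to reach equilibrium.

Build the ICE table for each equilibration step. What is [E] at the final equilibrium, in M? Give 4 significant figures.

Q₀ = 132.6 vs Keq = 1.0200e+05 ⇒ Q<K, forward
Step 1:
                   E          A          G
  I           0.2554    0.03077      1.021
  C         -0.03072   -0.03072    0.06144
  E           0.2247 5.1126e-05      1.082
  solve Keq expr → x = 0.03072; check Q = 1.0200e+05

[E]_eq = 0.2247 M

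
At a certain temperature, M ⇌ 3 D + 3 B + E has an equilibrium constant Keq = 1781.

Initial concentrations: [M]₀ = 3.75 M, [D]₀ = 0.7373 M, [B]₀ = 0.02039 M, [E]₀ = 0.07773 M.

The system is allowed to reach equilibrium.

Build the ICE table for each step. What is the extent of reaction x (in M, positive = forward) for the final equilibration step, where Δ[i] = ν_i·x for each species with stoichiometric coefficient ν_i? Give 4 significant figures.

x = 1.185 M

Q₀ = 7.0427e-08 vs Keq = 1781 ⇒ Q<K, forward
Step 1:
                   M          D          B          E
  I             3.75     0.7373    0.02039    0.07773
  C           -1.185      3.555      3.555      1.185
  E            2.565      4.293      3.576      1.263
  solve Keq expr → x = 1.185; check Q = 1781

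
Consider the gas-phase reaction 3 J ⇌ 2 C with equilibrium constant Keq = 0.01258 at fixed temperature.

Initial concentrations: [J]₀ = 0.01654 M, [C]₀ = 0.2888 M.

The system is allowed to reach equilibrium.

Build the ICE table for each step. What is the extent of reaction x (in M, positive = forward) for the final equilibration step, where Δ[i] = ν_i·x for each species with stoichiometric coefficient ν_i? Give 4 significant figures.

x = -0.1299 M

Q₀ = 1.8433e+04 vs Keq = 0.01258 ⇒ Q>K, reverse
Step 1:
                   J          C
  Initial    0.01654     0.2888
  Change      0.3896    -0.2598
  Equil       0.4062    0.02904
  solve Keq expr → x = -0.1299; check Q = 0.01258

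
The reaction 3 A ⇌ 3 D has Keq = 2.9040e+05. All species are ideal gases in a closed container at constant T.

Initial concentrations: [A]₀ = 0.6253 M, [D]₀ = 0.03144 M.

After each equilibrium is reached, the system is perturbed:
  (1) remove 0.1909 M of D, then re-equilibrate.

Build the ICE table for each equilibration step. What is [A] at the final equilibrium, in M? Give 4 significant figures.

Q₀ = 1.2711e-04 vs Keq = 2.9040e+05 ⇒ Q<K, forward
Step 1:
                   A          D
  Initial     0.6253    0.03144
  Change     -0.6155     0.6155
  Equil      0.00977      0.647
  solve Keq expr → x = 0.2052; check Q = 2.9040e+05
Then remove 0.1909 M of D.
Step 2:
                   A          D
  Initial    0.00977     0.4561
  Change    -0.00284    0.00284
  Equil      0.00693     0.4589
  solve Keq expr → x = 9.4662e-04; check Q = 2.9040e+05

[A]_eq = 0.00693 M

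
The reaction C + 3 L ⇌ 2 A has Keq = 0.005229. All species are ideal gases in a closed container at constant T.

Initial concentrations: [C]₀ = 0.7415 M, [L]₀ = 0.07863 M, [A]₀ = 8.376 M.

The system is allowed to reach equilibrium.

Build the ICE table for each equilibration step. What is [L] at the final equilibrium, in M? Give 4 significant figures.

Q₀ = 1.9462e+05 vs Keq = 0.005229 ⇒ Q>K, reverse
Step 1:
                   C          L          A
  init        0.7415    0.07863      8.376
  Δ            2.661      7.984     -5.322
  eq           3.403      8.062      3.054
  solve Keq expr → x = -2.661; check Q = 0.005229

[L]_eq = 8.062 M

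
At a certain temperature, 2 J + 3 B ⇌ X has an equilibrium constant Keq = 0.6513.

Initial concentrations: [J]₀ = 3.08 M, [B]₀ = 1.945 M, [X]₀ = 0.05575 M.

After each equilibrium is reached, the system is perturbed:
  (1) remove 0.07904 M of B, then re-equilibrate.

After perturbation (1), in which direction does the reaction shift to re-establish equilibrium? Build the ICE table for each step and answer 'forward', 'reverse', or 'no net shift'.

Q₀ = 7.9870e-04 vs Keq = 0.6513 ⇒ Q<K, forward
Step 1:
                   J          B          X
  I             3.08      1.945    0.05575
  C          -0.9261     -1.389     0.4631
  E            2.154     0.5558     0.5188
  solve Keq expr → x = 0.4631; check Q = 0.6513
Then remove 0.07904 M of B.
Step 2:
                   J          B          X
  I            2.154     0.4768     0.5188
  C          0.04277    0.06416   -0.02139
  E            2.197     0.5409     0.4974
  solve Keq expr → x = -0.02139; check Q = 0.6513

Direction: reverse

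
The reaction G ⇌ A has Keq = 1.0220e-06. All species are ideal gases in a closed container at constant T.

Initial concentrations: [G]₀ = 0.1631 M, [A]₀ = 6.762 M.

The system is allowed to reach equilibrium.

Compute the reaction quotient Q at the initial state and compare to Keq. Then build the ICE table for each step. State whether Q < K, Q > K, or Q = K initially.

Q₀ = 41.46 vs Keq = 1.0220e-06 ⇒ Q>K, reverse
Step 1:
                   G          A
  Initial     0.1631      6.762
  Change       6.762     -6.762
  Equil        6.925 7.0774e-06
  solve Keq expr → x = -6.762; check Q = 1.0220e-06

Q₀ = 41.46; Q > K (proceeds reverse)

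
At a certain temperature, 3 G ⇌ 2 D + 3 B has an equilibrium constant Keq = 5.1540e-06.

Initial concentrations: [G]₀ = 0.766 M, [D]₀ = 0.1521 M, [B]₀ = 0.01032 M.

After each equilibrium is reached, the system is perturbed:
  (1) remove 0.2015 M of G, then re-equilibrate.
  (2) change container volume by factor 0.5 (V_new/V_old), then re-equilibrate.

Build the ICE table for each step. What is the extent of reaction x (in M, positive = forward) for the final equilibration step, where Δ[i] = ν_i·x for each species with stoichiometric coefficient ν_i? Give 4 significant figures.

Q₀ = 5.6573e-08 vs Keq = 5.1540e-06 ⇒ Q<K, forward
Step 1:
                    G           D           B
  init          0.766      0.1521     0.01032
  Δ          -0.03066     0.02044     0.03066
  eq           0.7353      0.1725     0.04098
  solve Keq expr → x = 0.01022; check Q = 5.1540e-06
Then remove 0.2015 M of G.
Step 2:
                    G           D           B
  init         0.5338      0.1725     0.04098
  Δ          0.009883   -0.006588   -0.009883
  eq           0.5437       0.166      0.0311
  solve Keq expr → x = -0.003294; check Q = 5.1540e-06
Then change container volume by factor 0.5 (V_new/V_old).
Step 3:
                    G           D           B
  init          1.087      0.3319      0.0622
  Δ           0.02109    -0.01406    -0.02109
  eq            1.109      0.3178     0.04111
  solve Keq expr → x = -0.007029; check Q = 5.1540e-06

x = -0.007029 M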